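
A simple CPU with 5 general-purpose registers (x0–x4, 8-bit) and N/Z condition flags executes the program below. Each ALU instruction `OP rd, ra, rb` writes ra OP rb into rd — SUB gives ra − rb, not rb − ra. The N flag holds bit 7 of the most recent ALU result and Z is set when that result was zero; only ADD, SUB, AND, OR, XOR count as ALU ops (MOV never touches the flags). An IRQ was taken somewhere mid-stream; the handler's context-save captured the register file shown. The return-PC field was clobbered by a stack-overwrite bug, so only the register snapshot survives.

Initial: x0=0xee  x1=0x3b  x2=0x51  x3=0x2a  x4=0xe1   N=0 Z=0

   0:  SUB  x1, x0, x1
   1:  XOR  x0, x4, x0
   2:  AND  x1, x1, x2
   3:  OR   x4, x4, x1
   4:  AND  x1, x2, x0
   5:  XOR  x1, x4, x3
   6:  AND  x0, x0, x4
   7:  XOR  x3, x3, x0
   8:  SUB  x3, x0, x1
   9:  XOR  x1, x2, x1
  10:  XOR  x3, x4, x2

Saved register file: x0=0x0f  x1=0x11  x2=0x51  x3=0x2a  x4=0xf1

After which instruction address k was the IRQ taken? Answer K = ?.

K = 3

after  0: x0=0xee x1=0xb3 x2=0x51 x3=0x2a x4=0xe1  N=1 Z=0
after  1: x0=0x0f x1=0xb3 x2=0x51 x3=0x2a x4=0xe1  N=0 Z=0
after  2: x0=0x0f x1=0x11 x2=0x51 x3=0x2a x4=0xe1  N=0 Z=0
after  3: x0=0x0f x1=0x11 x2=0x51 x3=0x2a x4=0xf1  N=1 Z=0
-- IRQ taken; context saved, return-PC = 4 --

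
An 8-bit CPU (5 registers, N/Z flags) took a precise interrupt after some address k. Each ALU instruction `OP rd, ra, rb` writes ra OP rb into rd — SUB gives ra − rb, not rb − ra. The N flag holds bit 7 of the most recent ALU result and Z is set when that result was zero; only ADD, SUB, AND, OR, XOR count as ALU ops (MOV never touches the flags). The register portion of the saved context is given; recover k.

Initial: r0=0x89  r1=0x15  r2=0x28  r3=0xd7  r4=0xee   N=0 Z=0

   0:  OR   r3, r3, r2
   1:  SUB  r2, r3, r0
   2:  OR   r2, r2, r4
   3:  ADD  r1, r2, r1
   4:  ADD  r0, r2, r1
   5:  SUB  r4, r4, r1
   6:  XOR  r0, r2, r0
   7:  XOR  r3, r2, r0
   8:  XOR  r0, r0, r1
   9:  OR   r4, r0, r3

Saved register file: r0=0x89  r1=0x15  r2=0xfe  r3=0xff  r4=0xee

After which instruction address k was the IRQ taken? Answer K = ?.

K = 2

after  0: r0=0x89 r1=0x15 r2=0x28 r3=0xff r4=0xee  N=1 Z=0
after  1: r0=0x89 r1=0x15 r2=0x76 r3=0xff r4=0xee  N=0 Z=0
after  2: r0=0x89 r1=0x15 r2=0xfe r3=0xff r4=0xee  N=1 Z=0
-- IRQ taken; context saved, return-PC = 3 --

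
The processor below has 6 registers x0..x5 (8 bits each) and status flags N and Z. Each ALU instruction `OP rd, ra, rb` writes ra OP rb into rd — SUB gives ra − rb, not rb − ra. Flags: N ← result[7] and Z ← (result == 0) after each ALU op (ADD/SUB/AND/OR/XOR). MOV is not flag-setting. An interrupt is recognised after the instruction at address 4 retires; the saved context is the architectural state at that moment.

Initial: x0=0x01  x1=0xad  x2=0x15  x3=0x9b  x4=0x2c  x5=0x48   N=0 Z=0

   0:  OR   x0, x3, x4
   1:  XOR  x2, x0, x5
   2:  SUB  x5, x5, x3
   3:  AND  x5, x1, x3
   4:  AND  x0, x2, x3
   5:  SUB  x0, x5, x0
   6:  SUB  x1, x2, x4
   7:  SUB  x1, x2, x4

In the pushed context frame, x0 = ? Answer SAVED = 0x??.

SAVED = 0x93

after  0: x0=0xbf x1=0xad x2=0x15 x3=0x9b x4=0x2c x5=0x48  N=1 Z=0
after  1: x0=0xbf x1=0xad x2=0xf7 x3=0x9b x4=0x2c x5=0x48  N=1 Z=0
after  2: x0=0xbf x1=0xad x2=0xf7 x3=0x9b x4=0x2c x5=0xad  N=1 Z=0
after  3: x0=0xbf x1=0xad x2=0xf7 x3=0x9b x4=0x2c x5=0x89  N=1 Z=0
after  4: x0=0x93 x1=0xad x2=0xf7 x3=0x9b x4=0x2c x5=0x89  N=1 Z=0
-- IRQ taken; context saved, return-PC = 5 --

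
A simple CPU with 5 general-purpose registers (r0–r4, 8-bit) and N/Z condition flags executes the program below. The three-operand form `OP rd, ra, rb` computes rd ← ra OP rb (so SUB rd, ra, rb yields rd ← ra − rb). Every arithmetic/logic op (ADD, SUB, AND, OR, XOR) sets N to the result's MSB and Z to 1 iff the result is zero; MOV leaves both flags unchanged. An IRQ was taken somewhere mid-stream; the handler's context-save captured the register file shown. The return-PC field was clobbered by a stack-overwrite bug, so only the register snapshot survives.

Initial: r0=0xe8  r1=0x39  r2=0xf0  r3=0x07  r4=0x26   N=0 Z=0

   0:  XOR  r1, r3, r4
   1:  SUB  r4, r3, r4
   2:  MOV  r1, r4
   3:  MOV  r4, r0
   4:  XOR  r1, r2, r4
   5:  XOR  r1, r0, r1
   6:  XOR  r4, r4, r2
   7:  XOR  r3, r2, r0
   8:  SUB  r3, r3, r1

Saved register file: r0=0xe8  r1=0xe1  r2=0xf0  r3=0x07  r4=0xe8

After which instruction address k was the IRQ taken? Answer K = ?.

after  0: r0=0xe8 r1=0x21 r2=0xf0 r3=0x07 r4=0x26  N=0 Z=0
after  1: r0=0xe8 r1=0x21 r2=0xf0 r3=0x07 r4=0xe1  N=1 Z=0
after  2: r0=0xe8 r1=0xe1 r2=0xf0 r3=0x07 r4=0xe1  N=1 Z=0
after  3: r0=0xe8 r1=0xe1 r2=0xf0 r3=0x07 r4=0xe8  N=1 Z=0
-- IRQ taken; context saved, return-PC = 4 --

K = 3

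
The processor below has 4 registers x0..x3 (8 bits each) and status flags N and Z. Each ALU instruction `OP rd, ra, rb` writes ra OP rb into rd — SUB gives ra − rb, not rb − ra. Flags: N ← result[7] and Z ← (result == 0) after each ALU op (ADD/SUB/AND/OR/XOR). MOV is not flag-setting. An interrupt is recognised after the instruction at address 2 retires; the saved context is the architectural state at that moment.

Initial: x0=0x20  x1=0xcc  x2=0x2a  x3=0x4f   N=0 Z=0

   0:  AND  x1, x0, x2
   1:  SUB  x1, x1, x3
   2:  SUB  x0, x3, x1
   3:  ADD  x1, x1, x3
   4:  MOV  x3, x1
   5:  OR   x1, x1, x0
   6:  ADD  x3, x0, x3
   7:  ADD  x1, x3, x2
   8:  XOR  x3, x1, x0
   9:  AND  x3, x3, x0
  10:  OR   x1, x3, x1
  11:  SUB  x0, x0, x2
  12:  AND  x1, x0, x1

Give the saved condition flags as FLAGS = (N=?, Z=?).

after  0: x0=0x20 x1=0x20 x2=0x2a x3=0x4f  N=0 Z=0
after  1: x0=0x20 x1=0xd1 x2=0x2a x3=0x4f  N=1 Z=0
after  2: x0=0x7e x1=0xd1 x2=0x2a x3=0x4f  N=0 Z=0
-- IRQ taken; context saved, return-PC = 3 --

FLAGS = (N=0, Z=0)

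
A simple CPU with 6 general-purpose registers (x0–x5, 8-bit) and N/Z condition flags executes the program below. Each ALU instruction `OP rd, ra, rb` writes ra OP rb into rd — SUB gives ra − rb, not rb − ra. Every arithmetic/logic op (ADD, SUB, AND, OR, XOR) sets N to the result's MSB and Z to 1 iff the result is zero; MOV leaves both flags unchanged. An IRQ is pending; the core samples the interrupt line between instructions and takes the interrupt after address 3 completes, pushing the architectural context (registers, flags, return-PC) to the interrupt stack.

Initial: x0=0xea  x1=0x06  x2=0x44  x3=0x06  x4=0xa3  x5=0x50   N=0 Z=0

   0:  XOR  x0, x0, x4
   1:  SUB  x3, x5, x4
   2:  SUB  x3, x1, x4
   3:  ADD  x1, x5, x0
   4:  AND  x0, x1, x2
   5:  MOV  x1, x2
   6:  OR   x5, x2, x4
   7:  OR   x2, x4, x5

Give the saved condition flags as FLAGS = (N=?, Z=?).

after  0: x0=0x49 x1=0x06 x2=0x44 x3=0x06 x4=0xa3 x5=0x50  N=0 Z=0
after  1: x0=0x49 x1=0x06 x2=0x44 x3=0xad x4=0xa3 x5=0x50  N=1 Z=0
after  2: x0=0x49 x1=0x06 x2=0x44 x3=0x63 x4=0xa3 x5=0x50  N=0 Z=0
after  3: x0=0x49 x1=0x99 x2=0x44 x3=0x63 x4=0xa3 x5=0x50  N=1 Z=0
-- IRQ taken; context saved, return-PC = 4 --

FLAGS = (N=1, Z=0)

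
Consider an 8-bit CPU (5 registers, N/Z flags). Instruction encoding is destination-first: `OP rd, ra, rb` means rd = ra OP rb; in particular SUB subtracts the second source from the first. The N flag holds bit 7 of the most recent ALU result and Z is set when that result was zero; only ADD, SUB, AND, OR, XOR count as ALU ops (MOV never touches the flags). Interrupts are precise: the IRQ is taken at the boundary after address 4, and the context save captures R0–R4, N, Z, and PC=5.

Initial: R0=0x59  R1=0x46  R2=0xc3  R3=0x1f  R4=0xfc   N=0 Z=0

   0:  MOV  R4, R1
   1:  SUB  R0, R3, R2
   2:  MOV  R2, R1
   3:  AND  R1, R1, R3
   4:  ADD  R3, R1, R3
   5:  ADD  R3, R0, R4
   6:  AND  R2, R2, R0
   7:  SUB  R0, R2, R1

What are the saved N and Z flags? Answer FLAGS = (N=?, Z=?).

FLAGS = (N=0, Z=0)

after  0: R0=0x59 R1=0x46 R2=0xc3 R3=0x1f R4=0x46  N=0 Z=0
after  1: R0=0x5c R1=0x46 R2=0xc3 R3=0x1f R4=0x46  N=0 Z=0
after  2: R0=0x5c R1=0x46 R2=0x46 R3=0x1f R4=0x46  N=0 Z=0
after  3: R0=0x5c R1=0x06 R2=0x46 R3=0x1f R4=0x46  N=0 Z=0
after  4: R0=0x5c R1=0x06 R2=0x46 R3=0x25 R4=0x46  N=0 Z=0
-- IRQ taken; context saved, return-PC = 5 --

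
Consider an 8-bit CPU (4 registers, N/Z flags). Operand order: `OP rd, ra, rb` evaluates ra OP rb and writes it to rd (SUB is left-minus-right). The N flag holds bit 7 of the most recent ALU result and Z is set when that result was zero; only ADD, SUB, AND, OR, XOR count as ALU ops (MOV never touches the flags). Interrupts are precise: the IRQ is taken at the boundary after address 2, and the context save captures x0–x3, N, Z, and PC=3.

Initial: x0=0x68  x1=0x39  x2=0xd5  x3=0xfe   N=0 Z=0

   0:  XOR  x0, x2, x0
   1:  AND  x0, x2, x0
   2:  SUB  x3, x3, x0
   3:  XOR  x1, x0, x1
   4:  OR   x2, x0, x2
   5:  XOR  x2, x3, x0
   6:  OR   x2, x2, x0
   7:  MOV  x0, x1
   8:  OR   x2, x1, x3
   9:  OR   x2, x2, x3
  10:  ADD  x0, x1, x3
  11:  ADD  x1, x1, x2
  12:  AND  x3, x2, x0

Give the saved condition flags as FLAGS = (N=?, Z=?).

FLAGS = (N=0, Z=0)

after  0: x0=0xbd x1=0x39 x2=0xd5 x3=0xfe  N=1 Z=0
after  1: x0=0x95 x1=0x39 x2=0xd5 x3=0xfe  N=1 Z=0
after  2: x0=0x95 x1=0x39 x2=0xd5 x3=0x69  N=0 Z=0
-- IRQ taken; context saved, return-PC = 3 --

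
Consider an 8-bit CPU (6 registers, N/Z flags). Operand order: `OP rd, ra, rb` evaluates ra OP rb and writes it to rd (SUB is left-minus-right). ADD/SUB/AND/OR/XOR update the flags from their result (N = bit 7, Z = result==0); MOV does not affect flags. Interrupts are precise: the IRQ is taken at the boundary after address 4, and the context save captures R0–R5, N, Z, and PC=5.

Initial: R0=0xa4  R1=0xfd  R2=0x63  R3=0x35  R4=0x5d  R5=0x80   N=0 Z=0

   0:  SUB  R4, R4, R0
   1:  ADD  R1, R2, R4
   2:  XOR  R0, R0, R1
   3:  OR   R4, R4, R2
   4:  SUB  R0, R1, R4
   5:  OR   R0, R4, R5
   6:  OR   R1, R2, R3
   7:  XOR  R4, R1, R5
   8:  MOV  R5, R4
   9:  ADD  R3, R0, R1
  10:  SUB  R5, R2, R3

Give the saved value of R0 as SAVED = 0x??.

SAVED = 0x21

after  0: R0=0xa4 R1=0xfd R2=0x63 R3=0x35 R4=0xb9 R5=0x80  N=1 Z=0
after  1: R0=0xa4 R1=0x1c R2=0x63 R3=0x35 R4=0xb9 R5=0x80  N=0 Z=0
after  2: R0=0xb8 R1=0x1c R2=0x63 R3=0x35 R4=0xb9 R5=0x80  N=1 Z=0
after  3: R0=0xb8 R1=0x1c R2=0x63 R3=0x35 R4=0xfb R5=0x80  N=1 Z=0
after  4: R0=0x21 R1=0x1c R2=0x63 R3=0x35 R4=0xfb R5=0x80  N=0 Z=0
-- IRQ taken; context saved, return-PC = 5 --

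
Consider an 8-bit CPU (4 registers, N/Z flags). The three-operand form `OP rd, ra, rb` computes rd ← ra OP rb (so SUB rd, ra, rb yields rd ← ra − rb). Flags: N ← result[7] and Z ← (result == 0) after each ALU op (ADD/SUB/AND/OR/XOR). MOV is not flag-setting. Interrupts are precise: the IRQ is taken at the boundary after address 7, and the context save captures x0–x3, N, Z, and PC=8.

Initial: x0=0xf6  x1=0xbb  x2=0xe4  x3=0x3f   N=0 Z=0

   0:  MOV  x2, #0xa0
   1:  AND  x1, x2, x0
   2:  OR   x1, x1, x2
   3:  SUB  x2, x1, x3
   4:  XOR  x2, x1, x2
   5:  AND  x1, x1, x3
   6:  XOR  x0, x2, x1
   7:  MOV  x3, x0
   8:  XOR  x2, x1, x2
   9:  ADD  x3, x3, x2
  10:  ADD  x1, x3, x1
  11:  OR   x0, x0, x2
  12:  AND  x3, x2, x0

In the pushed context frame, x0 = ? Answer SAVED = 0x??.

after  0: x0=0xf6 x1=0xbb x2=0xa0 x3=0x3f  N=0 Z=0
after  1: x0=0xf6 x1=0xa0 x2=0xa0 x3=0x3f  N=1 Z=0
after  2: x0=0xf6 x1=0xa0 x2=0xa0 x3=0x3f  N=1 Z=0
after  3: x0=0xf6 x1=0xa0 x2=0x61 x3=0x3f  N=0 Z=0
after  4: x0=0xf6 x1=0xa0 x2=0xc1 x3=0x3f  N=1 Z=0
after  5: x0=0xf6 x1=0x20 x2=0xc1 x3=0x3f  N=0 Z=0
after  6: x0=0xe1 x1=0x20 x2=0xc1 x3=0x3f  N=1 Z=0
after  7: x0=0xe1 x1=0x20 x2=0xc1 x3=0xe1  N=1 Z=0
-- IRQ taken; context saved, return-PC = 8 --

SAVED = 0xe1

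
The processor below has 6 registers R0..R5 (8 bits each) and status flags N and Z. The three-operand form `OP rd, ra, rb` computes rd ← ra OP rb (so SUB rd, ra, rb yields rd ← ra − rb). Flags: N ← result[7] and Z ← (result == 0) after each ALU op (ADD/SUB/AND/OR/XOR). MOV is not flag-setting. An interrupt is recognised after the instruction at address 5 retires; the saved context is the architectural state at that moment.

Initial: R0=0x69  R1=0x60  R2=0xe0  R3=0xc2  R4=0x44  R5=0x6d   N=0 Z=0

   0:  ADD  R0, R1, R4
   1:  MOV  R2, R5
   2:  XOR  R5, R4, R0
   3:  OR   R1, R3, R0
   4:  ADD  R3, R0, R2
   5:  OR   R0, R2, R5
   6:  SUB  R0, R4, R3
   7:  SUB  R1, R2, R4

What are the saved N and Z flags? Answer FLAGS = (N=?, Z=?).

after  0: R0=0xa4 R1=0x60 R2=0xe0 R3=0xc2 R4=0x44 R5=0x6d  N=1 Z=0
after  1: R0=0xa4 R1=0x60 R2=0x6d R3=0xc2 R4=0x44 R5=0x6d  N=1 Z=0
after  2: R0=0xa4 R1=0x60 R2=0x6d R3=0xc2 R4=0x44 R5=0xe0  N=1 Z=0
after  3: R0=0xa4 R1=0xe6 R2=0x6d R3=0xc2 R4=0x44 R5=0xe0  N=1 Z=0
after  4: R0=0xa4 R1=0xe6 R2=0x6d R3=0x11 R4=0x44 R5=0xe0  N=0 Z=0
after  5: R0=0xed R1=0xe6 R2=0x6d R3=0x11 R4=0x44 R5=0xe0  N=1 Z=0
-- IRQ taken; context saved, return-PC = 6 --

FLAGS = (N=1, Z=0)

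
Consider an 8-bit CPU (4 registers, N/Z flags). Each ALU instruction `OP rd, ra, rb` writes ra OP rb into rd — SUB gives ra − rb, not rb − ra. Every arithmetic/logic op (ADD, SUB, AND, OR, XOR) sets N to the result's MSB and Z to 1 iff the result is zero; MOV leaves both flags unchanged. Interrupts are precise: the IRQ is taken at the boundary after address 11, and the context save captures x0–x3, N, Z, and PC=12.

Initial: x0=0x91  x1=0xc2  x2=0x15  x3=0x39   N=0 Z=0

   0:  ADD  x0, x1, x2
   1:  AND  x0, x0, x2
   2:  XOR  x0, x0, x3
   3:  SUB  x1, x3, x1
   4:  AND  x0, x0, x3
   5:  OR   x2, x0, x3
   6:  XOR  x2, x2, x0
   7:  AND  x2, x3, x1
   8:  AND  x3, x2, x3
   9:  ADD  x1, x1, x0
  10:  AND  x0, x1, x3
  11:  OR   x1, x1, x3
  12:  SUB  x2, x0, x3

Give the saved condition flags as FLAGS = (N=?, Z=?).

after  0: x0=0xd7 x1=0xc2 x2=0x15 x3=0x39  N=1 Z=0
after  1: x0=0x15 x1=0xc2 x2=0x15 x3=0x39  N=0 Z=0
after  2: x0=0x2c x1=0xc2 x2=0x15 x3=0x39  N=0 Z=0
after  3: x0=0x2c x1=0x77 x2=0x15 x3=0x39  N=0 Z=0
after  4: x0=0x28 x1=0x77 x2=0x15 x3=0x39  N=0 Z=0
after  5: x0=0x28 x1=0x77 x2=0x39 x3=0x39  N=0 Z=0
after  6: x0=0x28 x1=0x77 x2=0x11 x3=0x39  N=0 Z=0
after  7: x0=0x28 x1=0x77 x2=0x31 x3=0x39  N=0 Z=0
after  8: x0=0x28 x1=0x77 x2=0x31 x3=0x31  N=0 Z=0
after  9: x0=0x28 x1=0x9f x2=0x31 x3=0x31  N=1 Z=0
after 10: x0=0x11 x1=0x9f x2=0x31 x3=0x31  N=0 Z=0
after 11: x0=0x11 x1=0xbf x2=0x31 x3=0x31  N=1 Z=0
-- IRQ taken; context saved, return-PC = 12 --

FLAGS = (N=1, Z=0)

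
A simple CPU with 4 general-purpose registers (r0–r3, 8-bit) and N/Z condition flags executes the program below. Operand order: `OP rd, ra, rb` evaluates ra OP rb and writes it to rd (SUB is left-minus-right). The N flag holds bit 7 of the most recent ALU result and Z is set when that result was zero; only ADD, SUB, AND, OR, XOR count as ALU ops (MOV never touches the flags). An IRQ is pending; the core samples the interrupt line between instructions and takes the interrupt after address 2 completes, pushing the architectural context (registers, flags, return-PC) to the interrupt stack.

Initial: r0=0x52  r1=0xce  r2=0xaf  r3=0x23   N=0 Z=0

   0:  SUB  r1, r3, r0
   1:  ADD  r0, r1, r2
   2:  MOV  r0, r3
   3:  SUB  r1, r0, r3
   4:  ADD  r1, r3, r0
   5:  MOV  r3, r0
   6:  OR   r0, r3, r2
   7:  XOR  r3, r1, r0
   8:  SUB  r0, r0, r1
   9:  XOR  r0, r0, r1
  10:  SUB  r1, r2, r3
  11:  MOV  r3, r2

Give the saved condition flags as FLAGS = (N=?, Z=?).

FLAGS = (N=1, Z=0)

after  0: r0=0x52 r1=0xd1 r2=0xaf r3=0x23  N=1 Z=0
after  1: r0=0x80 r1=0xd1 r2=0xaf r3=0x23  N=1 Z=0
after  2: r0=0x23 r1=0xd1 r2=0xaf r3=0x23  N=1 Z=0
-- IRQ taken; context saved, return-PC = 3 --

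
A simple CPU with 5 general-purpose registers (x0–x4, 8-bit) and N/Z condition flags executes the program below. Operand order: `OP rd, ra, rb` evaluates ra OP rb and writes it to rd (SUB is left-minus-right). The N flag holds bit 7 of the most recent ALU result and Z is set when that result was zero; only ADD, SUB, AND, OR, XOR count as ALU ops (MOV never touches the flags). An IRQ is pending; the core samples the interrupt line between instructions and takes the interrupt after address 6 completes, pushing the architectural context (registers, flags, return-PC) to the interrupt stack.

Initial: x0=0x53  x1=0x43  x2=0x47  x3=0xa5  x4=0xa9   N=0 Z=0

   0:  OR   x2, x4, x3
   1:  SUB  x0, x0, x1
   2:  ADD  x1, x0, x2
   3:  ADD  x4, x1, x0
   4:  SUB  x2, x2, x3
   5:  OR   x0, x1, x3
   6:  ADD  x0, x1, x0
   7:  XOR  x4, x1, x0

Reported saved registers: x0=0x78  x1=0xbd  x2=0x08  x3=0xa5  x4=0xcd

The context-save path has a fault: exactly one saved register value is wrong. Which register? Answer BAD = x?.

after  0: x0=0x53 x1=0x43 x2=0xad x3=0xa5 x4=0xa9  N=1 Z=0
after  1: x0=0x10 x1=0x43 x2=0xad x3=0xa5 x4=0xa9  N=0 Z=0
after  2: x0=0x10 x1=0xbd x2=0xad x3=0xa5 x4=0xa9  N=1 Z=0
after  3: x0=0x10 x1=0xbd x2=0xad x3=0xa5 x4=0xcd  N=1 Z=0
after  4: x0=0x10 x1=0xbd x2=0x08 x3=0xa5 x4=0xcd  N=0 Z=0
after  5: x0=0xbd x1=0xbd x2=0x08 x3=0xa5 x4=0xcd  N=1 Z=0
after  6: x0=0x7a x1=0xbd x2=0x08 x3=0xa5 x4=0xcd  N=0 Z=0
-- IRQ taken; context saved, return-PC = 7 --
mismatch: x0: reported 0x78 vs actual 0x7a

BAD = x0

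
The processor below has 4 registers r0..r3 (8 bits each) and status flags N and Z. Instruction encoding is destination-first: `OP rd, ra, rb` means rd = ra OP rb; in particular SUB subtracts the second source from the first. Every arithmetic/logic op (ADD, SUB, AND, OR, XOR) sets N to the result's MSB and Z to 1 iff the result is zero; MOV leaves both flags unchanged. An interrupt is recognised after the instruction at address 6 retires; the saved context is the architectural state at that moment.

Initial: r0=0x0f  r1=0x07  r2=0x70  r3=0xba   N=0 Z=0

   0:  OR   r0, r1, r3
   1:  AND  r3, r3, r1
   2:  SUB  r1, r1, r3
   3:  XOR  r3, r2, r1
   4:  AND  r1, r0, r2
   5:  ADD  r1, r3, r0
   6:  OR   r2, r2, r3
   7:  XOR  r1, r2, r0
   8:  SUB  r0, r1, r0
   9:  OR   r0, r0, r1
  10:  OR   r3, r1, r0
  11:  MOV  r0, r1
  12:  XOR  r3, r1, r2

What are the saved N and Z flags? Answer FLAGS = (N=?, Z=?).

after  0: r0=0xbf r1=0x07 r2=0x70 r3=0xba  N=1 Z=0
after  1: r0=0xbf r1=0x07 r2=0x70 r3=0x02  N=0 Z=0
after  2: r0=0xbf r1=0x05 r2=0x70 r3=0x02  N=0 Z=0
after  3: r0=0xbf r1=0x05 r2=0x70 r3=0x75  N=0 Z=0
after  4: r0=0xbf r1=0x30 r2=0x70 r3=0x75  N=0 Z=0
after  5: r0=0xbf r1=0x34 r2=0x70 r3=0x75  N=0 Z=0
after  6: r0=0xbf r1=0x34 r2=0x75 r3=0x75  N=0 Z=0
-- IRQ taken; context saved, return-PC = 7 --

FLAGS = (N=0, Z=0)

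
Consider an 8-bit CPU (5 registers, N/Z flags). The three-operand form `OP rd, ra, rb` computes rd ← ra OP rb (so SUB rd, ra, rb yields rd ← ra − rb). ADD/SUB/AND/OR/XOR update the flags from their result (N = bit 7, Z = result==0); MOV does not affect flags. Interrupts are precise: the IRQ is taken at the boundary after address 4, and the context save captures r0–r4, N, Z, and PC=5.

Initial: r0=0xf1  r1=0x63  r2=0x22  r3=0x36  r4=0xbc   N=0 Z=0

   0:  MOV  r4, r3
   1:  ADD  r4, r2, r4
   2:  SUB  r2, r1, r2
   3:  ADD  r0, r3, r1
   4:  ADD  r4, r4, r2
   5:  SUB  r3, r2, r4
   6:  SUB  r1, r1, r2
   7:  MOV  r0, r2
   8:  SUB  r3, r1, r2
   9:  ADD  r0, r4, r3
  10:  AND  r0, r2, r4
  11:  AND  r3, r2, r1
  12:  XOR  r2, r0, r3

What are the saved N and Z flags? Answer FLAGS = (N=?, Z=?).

FLAGS = (N=1, Z=0)

after  0: r0=0xf1 r1=0x63 r2=0x22 r3=0x36 r4=0x36  N=0 Z=0
after  1: r0=0xf1 r1=0x63 r2=0x22 r3=0x36 r4=0x58  N=0 Z=0
after  2: r0=0xf1 r1=0x63 r2=0x41 r3=0x36 r4=0x58  N=0 Z=0
after  3: r0=0x99 r1=0x63 r2=0x41 r3=0x36 r4=0x58  N=1 Z=0
after  4: r0=0x99 r1=0x63 r2=0x41 r3=0x36 r4=0x99  N=1 Z=0
-- IRQ taken; context saved, return-PC = 5 --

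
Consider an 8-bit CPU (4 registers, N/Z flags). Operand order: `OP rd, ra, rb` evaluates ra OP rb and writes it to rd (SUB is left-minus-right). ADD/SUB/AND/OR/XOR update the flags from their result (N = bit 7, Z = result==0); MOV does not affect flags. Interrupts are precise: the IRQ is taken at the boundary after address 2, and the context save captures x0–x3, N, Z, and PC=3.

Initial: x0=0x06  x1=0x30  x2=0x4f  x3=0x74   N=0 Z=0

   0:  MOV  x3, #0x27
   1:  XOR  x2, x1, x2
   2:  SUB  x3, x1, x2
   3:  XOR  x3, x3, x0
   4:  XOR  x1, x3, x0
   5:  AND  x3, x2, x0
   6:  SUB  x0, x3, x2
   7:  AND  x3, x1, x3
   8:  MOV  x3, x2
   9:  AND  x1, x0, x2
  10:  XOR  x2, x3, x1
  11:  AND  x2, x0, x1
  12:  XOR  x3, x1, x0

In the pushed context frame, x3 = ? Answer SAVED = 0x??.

after  0: x0=0x06 x1=0x30 x2=0x4f x3=0x27  N=0 Z=0
after  1: x0=0x06 x1=0x30 x2=0x7f x3=0x27  N=0 Z=0
after  2: x0=0x06 x1=0x30 x2=0x7f x3=0xb1  N=1 Z=0
-- IRQ taken; context saved, return-PC = 3 --

SAVED = 0xb1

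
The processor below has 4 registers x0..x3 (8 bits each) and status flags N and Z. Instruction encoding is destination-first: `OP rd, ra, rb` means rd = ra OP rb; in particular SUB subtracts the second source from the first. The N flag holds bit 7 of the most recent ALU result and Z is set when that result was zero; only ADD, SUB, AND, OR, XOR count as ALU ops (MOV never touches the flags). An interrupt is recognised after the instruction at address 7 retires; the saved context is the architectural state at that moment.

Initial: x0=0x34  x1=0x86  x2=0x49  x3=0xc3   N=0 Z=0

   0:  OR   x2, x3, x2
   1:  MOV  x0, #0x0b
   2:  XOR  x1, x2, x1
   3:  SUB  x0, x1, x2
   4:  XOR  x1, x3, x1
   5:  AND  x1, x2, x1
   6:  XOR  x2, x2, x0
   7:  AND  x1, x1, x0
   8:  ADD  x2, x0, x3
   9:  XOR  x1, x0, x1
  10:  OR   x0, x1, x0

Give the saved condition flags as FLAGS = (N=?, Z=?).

after  0: x0=0x34 x1=0x86 x2=0xcb x3=0xc3  N=1 Z=0
after  1: x0=0x0b x1=0x86 x2=0xcb x3=0xc3  N=1 Z=0
after  2: x0=0x0b x1=0x4d x2=0xcb x3=0xc3  N=0 Z=0
after  3: x0=0x82 x1=0x4d x2=0xcb x3=0xc3  N=1 Z=0
after  4: x0=0x82 x1=0x8e x2=0xcb x3=0xc3  N=1 Z=0
after  5: x0=0x82 x1=0x8a x2=0xcb x3=0xc3  N=1 Z=0
after  6: x0=0x82 x1=0x8a x2=0x49 x3=0xc3  N=0 Z=0
after  7: x0=0x82 x1=0x82 x2=0x49 x3=0xc3  N=1 Z=0
-- IRQ taken; context saved, return-PC = 8 --

FLAGS = (N=1, Z=0)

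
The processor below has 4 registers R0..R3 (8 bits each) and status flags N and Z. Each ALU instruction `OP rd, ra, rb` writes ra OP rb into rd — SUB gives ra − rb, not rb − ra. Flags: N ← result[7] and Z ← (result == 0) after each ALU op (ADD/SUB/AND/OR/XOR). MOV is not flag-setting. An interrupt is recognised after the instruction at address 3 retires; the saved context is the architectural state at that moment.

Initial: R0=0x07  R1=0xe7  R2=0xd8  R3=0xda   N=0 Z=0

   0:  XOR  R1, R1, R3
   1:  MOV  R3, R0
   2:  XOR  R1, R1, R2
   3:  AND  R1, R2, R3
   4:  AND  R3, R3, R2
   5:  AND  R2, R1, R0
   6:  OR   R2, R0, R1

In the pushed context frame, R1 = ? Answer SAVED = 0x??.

after  0: R0=0x07 R1=0x3d R2=0xd8 R3=0xda  N=0 Z=0
after  1: R0=0x07 R1=0x3d R2=0xd8 R3=0x07  N=0 Z=0
after  2: R0=0x07 R1=0xe5 R2=0xd8 R3=0x07  N=1 Z=0
after  3: R0=0x07 R1=0x00 R2=0xd8 R3=0x07  N=0 Z=1
-- IRQ taken; context saved, return-PC = 4 --

SAVED = 0x00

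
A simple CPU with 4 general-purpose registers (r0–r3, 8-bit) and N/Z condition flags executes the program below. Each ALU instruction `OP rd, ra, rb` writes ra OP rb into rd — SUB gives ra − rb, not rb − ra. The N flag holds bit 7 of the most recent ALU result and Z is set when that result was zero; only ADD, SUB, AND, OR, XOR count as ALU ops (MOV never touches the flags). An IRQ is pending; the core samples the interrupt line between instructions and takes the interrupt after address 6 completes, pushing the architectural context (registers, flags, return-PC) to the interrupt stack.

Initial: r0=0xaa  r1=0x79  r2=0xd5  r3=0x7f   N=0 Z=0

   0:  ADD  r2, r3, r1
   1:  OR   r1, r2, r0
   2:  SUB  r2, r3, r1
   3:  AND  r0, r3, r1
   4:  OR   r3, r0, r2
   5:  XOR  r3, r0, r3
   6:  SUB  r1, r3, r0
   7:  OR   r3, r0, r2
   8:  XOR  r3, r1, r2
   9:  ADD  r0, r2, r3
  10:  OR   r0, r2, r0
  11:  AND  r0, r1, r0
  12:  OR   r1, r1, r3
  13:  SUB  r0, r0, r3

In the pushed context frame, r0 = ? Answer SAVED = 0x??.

SAVED = 0x7a

after  0: r0=0xaa r1=0x79 r2=0xf8 r3=0x7f  N=1 Z=0
after  1: r0=0xaa r1=0xfa r2=0xf8 r3=0x7f  N=1 Z=0
after  2: r0=0xaa r1=0xfa r2=0x85 r3=0x7f  N=1 Z=0
after  3: r0=0x7a r1=0xfa r2=0x85 r3=0x7f  N=0 Z=0
after  4: r0=0x7a r1=0xfa r2=0x85 r3=0xff  N=1 Z=0
after  5: r0=0x7a r1=0xfa r2=0x85 r3=0x85  N=1 Z=0
after  6: r0=0x7a r1=0x0b r2=0x85 r3=0x85  N=0 Z=0
-- IRQ taken; context saved, return-PC = 7 --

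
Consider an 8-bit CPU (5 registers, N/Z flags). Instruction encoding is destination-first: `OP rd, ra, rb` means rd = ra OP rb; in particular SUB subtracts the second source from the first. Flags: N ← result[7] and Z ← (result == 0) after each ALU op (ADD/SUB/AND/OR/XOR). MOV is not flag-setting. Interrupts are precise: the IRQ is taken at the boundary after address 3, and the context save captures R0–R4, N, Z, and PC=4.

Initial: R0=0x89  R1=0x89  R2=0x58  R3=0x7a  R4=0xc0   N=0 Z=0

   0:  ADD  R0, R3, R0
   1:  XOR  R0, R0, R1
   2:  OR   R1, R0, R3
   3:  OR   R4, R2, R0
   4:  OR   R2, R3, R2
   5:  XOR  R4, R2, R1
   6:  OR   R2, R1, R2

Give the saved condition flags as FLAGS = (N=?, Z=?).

FLAGS = (N=1, Z=0)

after  0: R0=0x03 R1=0x89 R2=0x58 R3=0x7a R4=0xc0  N=0 Z=0
after  1: R0=0x8a R1=0x89 R2=0x58 R3=0x7a R4=0xc0  N=1 Z=0
after  2: R0=0x8a R1=0xfa R2=0x58 R3=0x7a R4=0xc0  N=1 Z=0
after  3: R0=0x8a R1=0xfa R2=0x58 R3=0x7a R4=0xda  N=1 Z=0
-- IRQ taken; context saved, return-PC = 4 --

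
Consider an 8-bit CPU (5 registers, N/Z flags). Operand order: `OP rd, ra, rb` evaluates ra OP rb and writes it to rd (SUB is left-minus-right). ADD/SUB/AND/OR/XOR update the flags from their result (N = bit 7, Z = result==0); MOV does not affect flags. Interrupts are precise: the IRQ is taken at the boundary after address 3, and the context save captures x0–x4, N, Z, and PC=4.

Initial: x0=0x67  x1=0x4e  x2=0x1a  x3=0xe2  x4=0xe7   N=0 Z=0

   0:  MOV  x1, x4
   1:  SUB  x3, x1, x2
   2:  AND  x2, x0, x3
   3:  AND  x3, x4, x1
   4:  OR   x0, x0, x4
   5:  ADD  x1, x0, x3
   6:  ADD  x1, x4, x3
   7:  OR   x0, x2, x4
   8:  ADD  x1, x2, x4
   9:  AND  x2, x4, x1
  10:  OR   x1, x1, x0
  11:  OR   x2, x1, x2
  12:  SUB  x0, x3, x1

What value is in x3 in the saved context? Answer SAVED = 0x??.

after  0: x0=0x67 x1=0xe7 x2=0x1a x3=0xe2 x4=0xe7  N=0 Z=0
after  1: x0=0x67 x1=0xe7 x2=0x1a x3=0xcd x4=0xe7  N=1 Z=0
after  2: x0=0x67 x1=0xe7 x2=0x45 x3=0xcd x4=0xe7  N=0 Z=0
after  3: x0=0x67 x1=0xe7 x2=0x45 x3=0xe7 x4=0xe7  N=1 Z=0
-- IRQ taken; context saved, return-PC = 4 --

SAVED = 0xe7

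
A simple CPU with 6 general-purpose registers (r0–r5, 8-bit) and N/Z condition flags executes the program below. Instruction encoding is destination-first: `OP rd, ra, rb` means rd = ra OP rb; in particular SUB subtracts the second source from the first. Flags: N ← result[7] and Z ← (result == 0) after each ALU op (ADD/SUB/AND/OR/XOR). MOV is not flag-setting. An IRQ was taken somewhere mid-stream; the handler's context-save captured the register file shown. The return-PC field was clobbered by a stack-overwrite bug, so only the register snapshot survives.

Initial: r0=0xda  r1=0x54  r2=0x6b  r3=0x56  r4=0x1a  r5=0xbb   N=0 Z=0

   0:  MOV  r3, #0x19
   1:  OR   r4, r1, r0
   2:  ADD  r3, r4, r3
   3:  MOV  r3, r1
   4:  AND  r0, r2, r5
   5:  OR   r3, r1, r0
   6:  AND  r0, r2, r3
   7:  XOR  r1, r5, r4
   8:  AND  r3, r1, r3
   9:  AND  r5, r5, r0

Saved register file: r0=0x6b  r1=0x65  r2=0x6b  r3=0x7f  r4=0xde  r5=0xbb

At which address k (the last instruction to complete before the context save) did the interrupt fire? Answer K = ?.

K = 7

after  0: r0=0xda r1=0x54 r2=0x6b r3=0x19 r4=0x1a r5=0xbb  N=0 Z=0
after  1: r0=0xda r1=0x54 r2=0x6b r3=0x19 r4=0xde r5=0xbb  N=1 Z=0
after  2: r0=0xda r1=0x54 r2=0x6b r3=0xf7 r4=0xde r5=0xbb  N=1 Z=0
after  3: r0=0xda r1=0x54 r2=0x6b r3=0x54 r4=0xde r5=0xbb  N=1 Z=0
after  4: r0=0x2b r1=0x54 r2=0x6b r3=0x54 r4=0xde r5=0xbb  N=0 Z=0
after  5: r0=0x2b r1=0x54 r2=0x6b r3=0x7f r4=0xde r5=0xbb  N=0 Z=0
after  6: r0=0x6b r1=0x54 r2=0x6b r3=0x7f r4=0xde r5=0xbb  N=0 Z=0
after  7: r0=0x6b r1=0x65 r2=0x6b r3=0x7f r4=0xde r5=0xbb  N=0 Z=0
-- IRQ taken; context saved, return-PC = 8 --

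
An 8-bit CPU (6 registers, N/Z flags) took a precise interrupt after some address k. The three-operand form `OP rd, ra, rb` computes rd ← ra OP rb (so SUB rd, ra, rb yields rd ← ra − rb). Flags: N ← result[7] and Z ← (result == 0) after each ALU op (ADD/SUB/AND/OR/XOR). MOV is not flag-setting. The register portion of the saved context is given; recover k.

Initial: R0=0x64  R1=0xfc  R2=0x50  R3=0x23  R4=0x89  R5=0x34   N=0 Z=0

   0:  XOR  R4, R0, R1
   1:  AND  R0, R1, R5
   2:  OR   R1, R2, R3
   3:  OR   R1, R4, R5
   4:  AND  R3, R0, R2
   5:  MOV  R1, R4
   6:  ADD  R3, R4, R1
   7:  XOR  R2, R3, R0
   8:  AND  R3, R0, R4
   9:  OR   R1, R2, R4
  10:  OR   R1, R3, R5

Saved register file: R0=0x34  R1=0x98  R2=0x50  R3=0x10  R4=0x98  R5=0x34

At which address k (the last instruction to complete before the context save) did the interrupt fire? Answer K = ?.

after  0: R0=0x64 R1=0xfc R2=0x50 R3=0x23 R4=0x98 R5=0x34  N=1 Z=0
after  1: R0=0x34 R1=0xfc R2=0x50 R3=0x23 R4=0x98 R5=0x34  N=0 Z=0
after  2: R0=0x34 R1=0x73 R2=0x50 R3=0x23 R4=0x98 R5=0x34  N=0 Z=0
after  3: R0=0x34 R1=0xbc R2=0x50 R3=0x23 R4=0x98 R5=0x34  N=1 Z=0
after  4: R0=0x34 R1=0xbc R2=0x50 R3=0x10 R4=0x98 R5=0x34  N=0 Z=0
after  5: R0=0x34 R1=0x98 R2=0x50 R3=0x10 R4=0x98 R5=0x34  N=0 Z=0
-- IRQ taken; context saved, return-PC = 6 --

K = 5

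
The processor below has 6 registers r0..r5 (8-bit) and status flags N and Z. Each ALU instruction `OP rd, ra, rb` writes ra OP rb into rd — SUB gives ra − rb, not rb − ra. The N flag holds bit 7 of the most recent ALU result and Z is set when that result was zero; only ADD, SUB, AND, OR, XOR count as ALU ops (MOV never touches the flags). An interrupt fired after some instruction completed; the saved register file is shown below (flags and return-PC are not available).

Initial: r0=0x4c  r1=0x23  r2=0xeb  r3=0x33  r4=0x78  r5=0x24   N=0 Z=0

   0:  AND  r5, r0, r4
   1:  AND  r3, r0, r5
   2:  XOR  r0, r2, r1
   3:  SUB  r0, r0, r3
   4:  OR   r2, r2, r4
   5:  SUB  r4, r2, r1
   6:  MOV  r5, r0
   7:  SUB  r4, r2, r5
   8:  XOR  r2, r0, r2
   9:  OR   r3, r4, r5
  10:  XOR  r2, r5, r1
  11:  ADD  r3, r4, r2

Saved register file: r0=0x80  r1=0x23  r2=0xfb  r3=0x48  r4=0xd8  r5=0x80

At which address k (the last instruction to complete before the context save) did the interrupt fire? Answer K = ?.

K = 6

after  0: r0=0x4c r1=0x23 r2=0xeb r3=0x33 r4=0x78 r5=0x48  N=0 Z=0
after  1: r0=0x4c r1=0x23 r2=0xeb r3=0x48 r4=0x78 r5=0x48  N=0 Z=0
after  2: r0=0xc8 r1=0x23 r2=0xeb r3=0x48 r4=0x78 r5=0x48  N=1 Z=0
after  3: r0=0x80 r1=0x23 r2=0xeb r3=0x48 r4=0x78 r5=0x48  N=1 Z=0
after  4: r0=0x80 r1=0x23 r2=0xfb r3=0x48 r4=0x78 r5=0x48  N=1 Z=0
after  5: r0=0x80 r1=0x23 r2=0xfb r3=0x48 r4=0xd8 r5=0x48  N=1 Z=0
after  6: r0=0x80 r1=0x23 r2=0xfb r3=0x48 r4=0xd8 r5=0x80  N=1 Z=0
-- IRQ taken; context saved, return-PC = 7 --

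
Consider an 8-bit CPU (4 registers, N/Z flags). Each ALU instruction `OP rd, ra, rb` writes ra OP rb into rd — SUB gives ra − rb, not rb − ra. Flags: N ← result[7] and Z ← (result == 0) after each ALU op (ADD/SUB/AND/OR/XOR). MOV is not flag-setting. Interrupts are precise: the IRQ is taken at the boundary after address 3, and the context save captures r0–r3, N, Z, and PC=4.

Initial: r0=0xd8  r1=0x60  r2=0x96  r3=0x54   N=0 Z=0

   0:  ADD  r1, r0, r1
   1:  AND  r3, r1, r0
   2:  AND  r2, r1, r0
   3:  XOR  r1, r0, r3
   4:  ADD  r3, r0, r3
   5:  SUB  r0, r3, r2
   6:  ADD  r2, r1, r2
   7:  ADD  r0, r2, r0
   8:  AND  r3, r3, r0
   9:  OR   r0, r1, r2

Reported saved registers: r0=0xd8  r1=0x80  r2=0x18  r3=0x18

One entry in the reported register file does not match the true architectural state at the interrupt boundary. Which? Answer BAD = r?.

BAD = r1

after  0: r0=0xd8 r1=0x38 r2=0x96 r3=0x54  N=0 Z=0
after  1: r0=0xd8 r1=0x38 r2=0x96 r3=0x18  N=0 Z=0
after  2: r0=0xd8 r1=0x38 r2=0x18 r3=0x18  N=0 Z=0
after  3: r0=0xd8 r1=0xc0 r2=0x18 r3=0x18  N=1 Z=0
-- IRQ taken; context saved, return-PC = 4 --
mismatch: r1: reported 0x80 vs actual 0xc0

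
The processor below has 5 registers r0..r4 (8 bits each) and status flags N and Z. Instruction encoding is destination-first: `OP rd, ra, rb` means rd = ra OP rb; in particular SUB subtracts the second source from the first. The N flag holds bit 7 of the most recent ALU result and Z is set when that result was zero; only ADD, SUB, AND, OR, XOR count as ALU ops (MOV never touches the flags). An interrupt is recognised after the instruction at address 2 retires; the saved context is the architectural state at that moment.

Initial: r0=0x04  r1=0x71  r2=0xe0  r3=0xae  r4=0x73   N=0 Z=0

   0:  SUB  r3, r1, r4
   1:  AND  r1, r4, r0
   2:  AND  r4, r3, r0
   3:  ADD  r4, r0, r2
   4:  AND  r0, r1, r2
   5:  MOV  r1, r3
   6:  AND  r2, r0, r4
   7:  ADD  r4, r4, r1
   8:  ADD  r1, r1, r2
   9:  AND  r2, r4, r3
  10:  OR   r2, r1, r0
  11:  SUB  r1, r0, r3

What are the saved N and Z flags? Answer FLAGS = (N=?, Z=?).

after  0: r0=0x04 r1=0x71 r2=0xe0 r3=0xfe r4=0x73  N=1 Z=0
after  1: r0=0x04 r1=0x00 r2=0xe0 r3=0xfe r4=0x73  N=0 Z=1
after  2: r0=0x04 r1=0x00 r2=0xe0 r3=0xfe r4=0x04  N=0 Z=0
-- IRQ taken; context saved, return-PC = 3 --

FLAGS = (N=0, Z=0)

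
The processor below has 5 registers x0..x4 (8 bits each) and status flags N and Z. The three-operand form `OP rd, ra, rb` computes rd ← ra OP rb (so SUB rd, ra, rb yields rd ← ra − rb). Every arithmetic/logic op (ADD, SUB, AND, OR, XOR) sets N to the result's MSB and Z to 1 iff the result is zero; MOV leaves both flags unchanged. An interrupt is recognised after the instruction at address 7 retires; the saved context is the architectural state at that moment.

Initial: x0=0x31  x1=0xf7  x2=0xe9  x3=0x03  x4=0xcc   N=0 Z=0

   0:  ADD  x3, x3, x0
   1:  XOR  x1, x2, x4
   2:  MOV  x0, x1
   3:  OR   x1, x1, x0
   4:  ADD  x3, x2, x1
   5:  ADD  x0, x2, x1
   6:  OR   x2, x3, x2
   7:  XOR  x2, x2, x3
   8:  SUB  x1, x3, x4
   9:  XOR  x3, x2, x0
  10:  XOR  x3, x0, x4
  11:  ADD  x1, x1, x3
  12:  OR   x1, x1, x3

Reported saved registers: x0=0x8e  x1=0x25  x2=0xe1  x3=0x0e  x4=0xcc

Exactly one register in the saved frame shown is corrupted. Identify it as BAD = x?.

after  0: x0=0x31 x1=0xf7 x2=0xe9 x3=0x34 x4=0xcc  N=0 Z=0
after  1: x0=0x31 x1=0x25 x2=0xe9 x3=0x34 x4=0xcc  N=0 Z=0
after  2: x0=0x25 x1=0x25 x2=0xe9 x3=0x34 x4=0xcc  N=0 Z=0
after  3: x0=0x25 x1=0x25 x2=0xe9 x3=0x34 x4=0xcc  N=0 Z=0
after  4: x0=0x25 x1=0x25 x2=0xe9 x3=0x0e x4=0xcc  N=0 Z=0
after  5: x0=0x0e x1=0x25 x2=0xe9 x3=0x0e x4=0xcc  N=0 Z=0
after  6: x0=0x0e x1=0x25 x2=0xef x3=0x0e x4=0xcc  N=1 Z=0
after  7: x0=0x0e x1=0x25 x2=0xe1 x3=0x0e x4=0xcc  N=1 Z=0
-- IRQ taken; context saved, return-PC = 8 --
mismatch: x0: reported 0x8e vs actual 0x0e

BAD = x0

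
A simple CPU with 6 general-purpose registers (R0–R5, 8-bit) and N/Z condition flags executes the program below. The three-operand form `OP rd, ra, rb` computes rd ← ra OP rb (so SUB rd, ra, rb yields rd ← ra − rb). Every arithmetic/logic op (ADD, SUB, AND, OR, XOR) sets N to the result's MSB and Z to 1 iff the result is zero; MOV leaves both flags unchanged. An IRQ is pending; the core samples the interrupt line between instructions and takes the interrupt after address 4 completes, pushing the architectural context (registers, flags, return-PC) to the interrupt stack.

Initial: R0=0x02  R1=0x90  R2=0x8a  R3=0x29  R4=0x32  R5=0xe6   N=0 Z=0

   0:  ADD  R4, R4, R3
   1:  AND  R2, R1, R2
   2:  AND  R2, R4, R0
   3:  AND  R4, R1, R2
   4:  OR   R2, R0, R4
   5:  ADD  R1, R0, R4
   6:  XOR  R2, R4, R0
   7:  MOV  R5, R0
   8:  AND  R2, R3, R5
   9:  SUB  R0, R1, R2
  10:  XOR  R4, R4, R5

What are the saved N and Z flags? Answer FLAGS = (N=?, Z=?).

after  0: R0=0x02 R1=0x90 R2=0x8a R3=0x29 R4=0x5b R5=0xe6  N=0 Z=0
after  1: R0=0x02 R1=0x90 R2=0x80 R3=0x29 R4=0x5b R5=0xe6  N=1 Z=0
after  2: R0=0x02 R1=0x90 R2=0x02 R3=0x29 R4=0x5b R5=0xe6  N=0 Z=0
after  3: R0=0x02 R1=0x90 R2=0x02 R3=0x29 R4=0x00 R5=0xe6  N=0 Z=1
after  4: R0=0x02 R1=0x90 R2=0x02 R3=0x29 R4=0x00 R5=0xe6  N=0 Z=0
-- IRQ taken; context saved, return-PC = 5 --

FLAGS = (N=0, Z=0)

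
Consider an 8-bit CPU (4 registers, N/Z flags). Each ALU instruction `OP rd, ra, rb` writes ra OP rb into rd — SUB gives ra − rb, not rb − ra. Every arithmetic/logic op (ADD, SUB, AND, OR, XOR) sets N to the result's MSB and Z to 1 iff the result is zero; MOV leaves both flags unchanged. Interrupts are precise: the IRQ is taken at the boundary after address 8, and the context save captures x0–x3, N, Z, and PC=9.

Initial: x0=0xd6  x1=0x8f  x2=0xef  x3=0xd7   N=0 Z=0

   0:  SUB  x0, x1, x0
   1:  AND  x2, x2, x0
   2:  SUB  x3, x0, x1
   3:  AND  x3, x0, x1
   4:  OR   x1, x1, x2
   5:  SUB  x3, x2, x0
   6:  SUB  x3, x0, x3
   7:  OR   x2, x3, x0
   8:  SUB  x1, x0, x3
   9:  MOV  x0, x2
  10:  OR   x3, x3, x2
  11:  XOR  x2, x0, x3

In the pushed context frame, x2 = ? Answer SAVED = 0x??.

after  0: x0=0xb9 x1=0x8f x2=0xef x3=0xd7  N=1 Z=0
after  1: x0=0xb9 x1=0x8f x2=0xa9 x3=0xd7  N=1 Z=0
after  2: x0=0xb9 x1=0x8f x2=0xa9 x3=0x2a  N=0 Z=0
after  3: x0=0xb9 x1=0x8f x2=0xa9 x3=0x89  N=1 Z=0
after  4: x0=0xb9 x1=0xaf x2=0xa9 x3=0x89  N=1 Z=0
after  5: x0=0xb9 x1=0xaf x2=0xa9 x3=0xf0  N=1 Z=0
after  6: x0=0xb9 x1=0xaf x2=0xa9 x3=0xc9  N=1 Z=0
after  7: x0=0xb9 x1=0xaf x2=0xf9 x3=0xc9  N=1 Z=0
after  8: x0=0xb9 x1=0xf0 x2=0xf9 x3=0xc9  N=1 Z=0
-- IRQ taken; context saved, return-PC = 9 --

SAVED = 0xf9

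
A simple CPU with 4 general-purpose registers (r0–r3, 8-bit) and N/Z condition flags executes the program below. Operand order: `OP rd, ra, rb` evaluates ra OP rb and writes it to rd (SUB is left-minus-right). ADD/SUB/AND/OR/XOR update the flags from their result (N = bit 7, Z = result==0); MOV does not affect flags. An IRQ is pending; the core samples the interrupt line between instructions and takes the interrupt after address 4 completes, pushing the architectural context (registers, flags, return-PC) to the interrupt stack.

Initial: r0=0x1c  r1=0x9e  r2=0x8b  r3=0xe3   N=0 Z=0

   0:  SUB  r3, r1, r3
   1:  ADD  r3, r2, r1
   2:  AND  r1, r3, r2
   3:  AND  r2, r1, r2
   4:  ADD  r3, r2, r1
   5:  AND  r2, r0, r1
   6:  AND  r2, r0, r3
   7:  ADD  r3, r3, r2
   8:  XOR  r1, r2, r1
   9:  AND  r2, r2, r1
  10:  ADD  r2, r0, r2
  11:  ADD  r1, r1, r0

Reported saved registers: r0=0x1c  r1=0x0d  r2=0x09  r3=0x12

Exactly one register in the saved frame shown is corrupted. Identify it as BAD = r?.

BAD = r1

after  0: r0=0x1c r1=0x9e r2=0x8b r3=0xbb  N=1 Z=0
after  1: r0=0x1c r1=0x9e r2=0x8b r3=0x29  N=0 Z=0
after  2: r0=0x1c r1=0x09 r2=0x8b r3=0x29  N=0 Z=0
after  3: r0=0x1c r1=0x09 r2=0x09 r3=0x29  N=0 Z=0
after  4: r0=0x1c r1=0x09 r2=0x09 r3=0x12  N=0 Z=0
-- IRQ taken; context saved, return-PC = 5 --
mismatch: r1: reported 0x0d vs actual 0x09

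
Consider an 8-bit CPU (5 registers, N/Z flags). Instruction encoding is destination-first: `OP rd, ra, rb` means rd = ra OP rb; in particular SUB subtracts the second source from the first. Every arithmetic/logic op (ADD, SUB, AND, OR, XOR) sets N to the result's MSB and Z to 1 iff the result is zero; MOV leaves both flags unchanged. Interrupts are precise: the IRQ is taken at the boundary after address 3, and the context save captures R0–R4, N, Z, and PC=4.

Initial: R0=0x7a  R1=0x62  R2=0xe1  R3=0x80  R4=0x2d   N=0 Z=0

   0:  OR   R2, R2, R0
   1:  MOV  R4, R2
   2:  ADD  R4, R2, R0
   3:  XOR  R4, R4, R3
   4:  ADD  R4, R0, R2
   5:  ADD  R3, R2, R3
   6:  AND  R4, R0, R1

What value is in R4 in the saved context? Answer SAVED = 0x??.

after  0: R0=0x7a R1=0x62 R2=0xfb R3=0x80 R4=0x2d  N=1 Z=0
after  1: R0=0x7a R1=0x62 R2=0xfb R3=0x80 R4=0xfb  N=1 Z=0
after  2: R0=0x7a R1=0x62 R2=0xfb R3=0x80 R4=0x75  N=0 Z=0
after  3: R0=0x7a R1=0x62 R2=0xfb R3=0x80 R4=0xf5  N=1 Z=0
-- IRQ taken; context saved, return-PC = 4 --

SAVED = 0xf5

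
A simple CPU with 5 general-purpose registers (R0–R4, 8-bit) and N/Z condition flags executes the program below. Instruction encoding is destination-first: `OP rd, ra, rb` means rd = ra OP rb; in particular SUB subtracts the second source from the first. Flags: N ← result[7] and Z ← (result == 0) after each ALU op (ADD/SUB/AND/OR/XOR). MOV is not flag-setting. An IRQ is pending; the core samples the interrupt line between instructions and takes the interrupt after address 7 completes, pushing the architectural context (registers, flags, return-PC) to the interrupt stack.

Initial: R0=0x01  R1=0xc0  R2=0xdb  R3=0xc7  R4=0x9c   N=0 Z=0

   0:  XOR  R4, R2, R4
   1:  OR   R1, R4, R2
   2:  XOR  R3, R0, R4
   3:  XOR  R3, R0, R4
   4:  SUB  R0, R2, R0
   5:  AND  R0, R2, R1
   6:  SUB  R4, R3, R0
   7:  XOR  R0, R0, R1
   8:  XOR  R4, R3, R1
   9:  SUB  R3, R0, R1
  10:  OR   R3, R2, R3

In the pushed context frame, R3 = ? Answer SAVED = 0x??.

SAVED = 0x46

after  0: R0=0x01 R1=0xc0 R2=0xdb R3=0xc7 R4=0x47  N=0 Z=0
after  1: R0=0x01 R1=0xdf R2=0xdb R3=0xc7 R4=0x47  N=1 Z=0
after  2: R0=0x01 R1=0xdf R2=0xdb R3=0x46 R4=0x47  N=0 Z=0
after  3: R0=0x01 R1=0xdf R2=0xdb R3=0x46 R4=0x47  N=0 Z=0
after  4: R0=0xda R1=0xdf R2=0xdb R3=0x46 R4=0x47  N=1 Z=0
after  5: R0=0xdb R1=0xdf R2=0xdb R3=0x46 R4=0x47  N=1 Z=0
after  6: R0=0xdb R1=0xdf R2=0xdb R3=0x46 R4=0x6b  N=0 Z=0
after  7: R0=0x04 R1=0xdf R2=0xdb R3=0x46 R4=0x6b  N=0 Z=0
-- IRQ taken; context saved, return-PC = 8 --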